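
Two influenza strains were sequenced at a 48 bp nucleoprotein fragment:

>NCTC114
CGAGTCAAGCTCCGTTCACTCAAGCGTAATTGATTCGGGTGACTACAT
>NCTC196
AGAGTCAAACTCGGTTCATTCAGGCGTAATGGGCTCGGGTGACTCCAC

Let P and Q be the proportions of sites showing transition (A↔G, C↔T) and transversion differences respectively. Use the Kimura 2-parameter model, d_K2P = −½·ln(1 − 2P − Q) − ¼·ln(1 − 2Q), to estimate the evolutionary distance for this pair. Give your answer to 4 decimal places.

0.2483

Differing sites — 1:C/A (Tv); 9:G/A (Ti); 13:C/G (Tv); 19:C/T (Ti); 23:A/G (Ti); 31:T/G (Tv); 33:A/G (Ti); 34:T/C (Ti); 45:A/C (Tv); 48:T/C (Ti).
Of the 10 differences, 6 transitions and 4 transversions over 48 sites: P = 6/48 = 0.125000, Q = 4/48 = 0.083333.
d = −0.5·ln(0.666667) − 0.25·ln(0.833334) = −0.5·(-0.405465) − 0.25·(-0.182321) = 0.2483.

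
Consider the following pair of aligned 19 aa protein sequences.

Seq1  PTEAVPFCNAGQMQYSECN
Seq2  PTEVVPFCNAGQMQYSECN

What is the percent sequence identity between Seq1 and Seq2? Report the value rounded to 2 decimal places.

94.74%

The sequences differ at position 4 (A/V).
18 of the 19 sites match, so the percent identity is 18/19 × 100 = 94.74%.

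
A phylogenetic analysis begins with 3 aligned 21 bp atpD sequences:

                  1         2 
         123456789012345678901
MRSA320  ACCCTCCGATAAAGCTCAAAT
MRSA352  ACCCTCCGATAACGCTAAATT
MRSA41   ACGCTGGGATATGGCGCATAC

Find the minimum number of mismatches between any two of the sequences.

Pairwise Hamming distances:
  MRSA320 vs MRSA352: 3
  MRSA320 vs MRSA41: 8
  MRSA352 vs MRSA41: 10
The smallest is 3, between MRSA320 and MRSA352.

3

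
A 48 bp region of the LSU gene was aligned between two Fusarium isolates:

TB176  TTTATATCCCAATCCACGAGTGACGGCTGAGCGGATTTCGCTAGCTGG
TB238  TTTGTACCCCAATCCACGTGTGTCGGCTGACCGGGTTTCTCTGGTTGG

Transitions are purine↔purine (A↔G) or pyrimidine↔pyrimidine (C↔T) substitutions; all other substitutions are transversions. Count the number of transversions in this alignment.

Mismatches occur at site 4 (A→G, transition), site 7 (T→C, transition), site 19 (A→T, transversion), site 23 (A→T, transversion), site 31 (G→C, transversion), site 35 (A→G, transition), site 40 (G→T, transversion), site 43 (A→G, transition), site 45 (C→T, transition).
Of the 9 differences, 5 transitions and 4 transversions, so the answer is 4.

4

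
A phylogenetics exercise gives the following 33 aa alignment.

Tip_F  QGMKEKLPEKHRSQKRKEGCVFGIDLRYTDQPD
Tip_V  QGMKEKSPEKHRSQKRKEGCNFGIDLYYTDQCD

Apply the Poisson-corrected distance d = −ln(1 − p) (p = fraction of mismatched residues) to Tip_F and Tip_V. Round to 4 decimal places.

0.1292

The sequences differ at positions 7 (L/S), 21 (V/N), 27 (R/Y), 32 (P/C).
p = 4/33 = 0.121212.
d = −ln(1 − 0.121212) = −ln(0.878788) = 0.1292.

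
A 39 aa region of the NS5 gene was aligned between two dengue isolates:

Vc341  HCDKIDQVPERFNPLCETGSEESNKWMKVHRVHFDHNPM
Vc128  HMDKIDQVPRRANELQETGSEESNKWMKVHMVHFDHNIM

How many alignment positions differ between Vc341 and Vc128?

Differing sites — 2:C/M; 10:E/R; 12:F/A; 14:P/E; 16:C/Q; 31:R/M; 38:P/I.
That gives 7 mismatches out of 39 aligned sites, so the Hamming distance is 7.

7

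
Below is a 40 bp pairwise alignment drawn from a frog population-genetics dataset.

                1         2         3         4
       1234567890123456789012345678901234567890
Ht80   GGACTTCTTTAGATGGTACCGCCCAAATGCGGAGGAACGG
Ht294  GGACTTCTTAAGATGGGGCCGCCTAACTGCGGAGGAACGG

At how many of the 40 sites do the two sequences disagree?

The sequences differ at positions 10 (T/A), 17 (T/G), 18 (A/G), 24 (C/T), 27 (A/C).
That gives 5 mismatches out of 40 aligned sites, so the Hamming distance is 5.

5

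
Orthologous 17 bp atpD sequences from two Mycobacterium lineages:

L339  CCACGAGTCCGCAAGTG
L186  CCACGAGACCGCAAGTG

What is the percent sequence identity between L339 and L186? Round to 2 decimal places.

Differing sites — 8:T/A.
16 of the 17 sites match, so the percent identity is 16/17 × 100 = 94.12%.

94.12%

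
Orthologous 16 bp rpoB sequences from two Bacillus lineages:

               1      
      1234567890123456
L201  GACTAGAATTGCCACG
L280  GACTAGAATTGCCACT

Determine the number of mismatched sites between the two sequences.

A single mismatch occurs at site 16 (G/T).
That gives 1 mismatch out of 16 aligned sites, so the Hamming distance is 1.

1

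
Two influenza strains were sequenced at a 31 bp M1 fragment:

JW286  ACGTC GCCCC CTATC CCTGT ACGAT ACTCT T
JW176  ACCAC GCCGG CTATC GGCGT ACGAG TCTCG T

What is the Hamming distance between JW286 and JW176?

Mismatches occur at site 3 (G↔C), site 4 (T↔A), site 9 (C↔G), site 10 (C↔G), site 16 (C↔G), site 17 (C↔G), site 18 (T↔C), site 25 (T↔G), site 26 (A↔T), site 30 (T↔G).
That gives 10 mismatches out of 31 aligned sites, so the Hamming distance is 10.

10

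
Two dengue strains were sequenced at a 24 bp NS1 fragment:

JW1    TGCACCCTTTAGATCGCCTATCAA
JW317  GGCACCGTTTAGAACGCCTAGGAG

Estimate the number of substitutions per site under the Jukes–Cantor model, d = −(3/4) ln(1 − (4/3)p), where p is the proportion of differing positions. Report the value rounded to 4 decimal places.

0.3041

Differing sites — 1:T/G; 7:C/G; 14:T/A; 21:T/G; 22:C/G; 24:A/G.
p = 6/24 = 0.250000.
d = −0.75 · ln(1 − (4/3)·0.250000) = −0.75 · ln(0.666667) = −0.75 · (-0.405465) = 0.3041.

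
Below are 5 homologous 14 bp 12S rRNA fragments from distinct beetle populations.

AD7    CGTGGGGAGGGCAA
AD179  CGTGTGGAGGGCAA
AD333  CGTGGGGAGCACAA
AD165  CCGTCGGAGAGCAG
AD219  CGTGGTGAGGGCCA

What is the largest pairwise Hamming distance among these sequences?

8

Pairwise Hamming distances:
  AD7 vs AD179: 1
  AD7 vs AD333: 2
  AD7 vs AD165: 6
  AD7 vs AD219: 2
  AD179 vs AD333: 3
  AD179 vs AD165: 6
  AD179 vs AD219: 3
  AD333 vs AD165: 7
  AD333 vs AD219: 4
  AD165 vs AD219: 8
The largest is 8, between AD165 and AD219.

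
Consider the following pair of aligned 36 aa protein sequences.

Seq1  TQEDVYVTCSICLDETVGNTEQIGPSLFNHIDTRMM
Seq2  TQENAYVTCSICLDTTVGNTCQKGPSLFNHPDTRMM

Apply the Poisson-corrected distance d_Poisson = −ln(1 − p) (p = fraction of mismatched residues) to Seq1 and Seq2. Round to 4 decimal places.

Mismatches occur at site 4 (D↔N), site 5 (V↔A), site 15 (E↔T), site 21 (E↔C), site 23 (I↔K), site 31 (I↔P).
p = 6/36 = 0.166667.
d = −ln(1 − 0.166667) = −ln(0.833333) = 0.1823.

0.1823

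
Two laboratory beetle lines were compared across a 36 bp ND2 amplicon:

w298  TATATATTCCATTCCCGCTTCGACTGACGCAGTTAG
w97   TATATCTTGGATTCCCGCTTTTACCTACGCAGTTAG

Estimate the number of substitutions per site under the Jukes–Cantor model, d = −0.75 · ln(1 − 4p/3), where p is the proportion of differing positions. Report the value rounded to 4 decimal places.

The sequences differ at positions 6 (A/C), 9 (C/G), 10 (C/G), 21 (C/T), 22 (G/T), 25 (T/C), 26 (G/T).
p = 7/36 = 0.194444.
d = −0.75 · ln(1 − (4/3)·0.194444) = −0.75 · ln(0.740741) = −0.75 · (-0.300104) = 0.2251.

0.2251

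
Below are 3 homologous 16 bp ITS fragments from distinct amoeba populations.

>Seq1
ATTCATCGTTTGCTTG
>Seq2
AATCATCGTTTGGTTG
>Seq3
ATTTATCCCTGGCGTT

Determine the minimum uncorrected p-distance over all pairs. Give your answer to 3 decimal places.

0.125

Pairwise Hamming distances:
  Seq1 vs Seq2: 2
  Seq1 vs Seq3: 6
  Seq2 vs Seq3: 8
The smallest is 2 mismatches, between Seq1 and Seq2; p = 2/16 = 0.125.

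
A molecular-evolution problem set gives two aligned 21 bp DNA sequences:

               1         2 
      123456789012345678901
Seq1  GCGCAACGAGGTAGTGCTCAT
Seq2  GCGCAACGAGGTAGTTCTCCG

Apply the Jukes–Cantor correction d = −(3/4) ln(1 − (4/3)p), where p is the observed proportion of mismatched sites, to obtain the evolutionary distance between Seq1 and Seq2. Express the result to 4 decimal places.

The sequences differ at positions 16 (G/T), 20 (A/C), 21 (T/G).
p = 3/21 = 0.142857.
d = −0.75 · ln(1 − (4/3)·0.142857) = −0.75 · ln(0.809524) = −0.75 · (-0.211309) = 0.1585.

0.1585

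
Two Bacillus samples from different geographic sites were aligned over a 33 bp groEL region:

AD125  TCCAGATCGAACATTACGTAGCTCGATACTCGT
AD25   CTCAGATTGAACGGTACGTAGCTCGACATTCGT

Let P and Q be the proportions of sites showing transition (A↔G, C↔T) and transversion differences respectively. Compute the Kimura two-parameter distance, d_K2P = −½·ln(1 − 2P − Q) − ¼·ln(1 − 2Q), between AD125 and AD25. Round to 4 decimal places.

Differing sites — 1:T/C (Ti); 2:C/T (Ti); 8:C/T (Ti); 13:A/G (Ti); 14:T/G (Tv); 27:T/C (Ti); 29:C/T (Ti).
Of the 7 differences, 6 transitions and 1 transversion over 33 sites: P = 6/33 = 0.181818, Q = 1/33 = 0.030303.
d = −0.5·ln(0.606061) − 0.25·ln(0.939394) = −0.5·(-0.500775) − 0.25·(-0.062520) = 0.2660.

0.2660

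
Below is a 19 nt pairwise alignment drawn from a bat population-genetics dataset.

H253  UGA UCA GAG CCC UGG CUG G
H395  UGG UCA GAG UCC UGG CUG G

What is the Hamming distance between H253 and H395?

The sequences differ at positions 3 (A/G), 10 (C/U).
That gives 2 mismatches out of 19 aligned sites, so the Hamming distance is 2.

2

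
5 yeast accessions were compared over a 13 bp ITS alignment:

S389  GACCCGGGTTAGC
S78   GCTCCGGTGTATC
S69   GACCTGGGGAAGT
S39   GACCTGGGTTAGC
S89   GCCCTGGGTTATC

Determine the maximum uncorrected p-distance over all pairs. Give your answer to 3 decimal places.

Pairwise Hamming distances:
  S389 vs S78: 5
  S389 vs S69: 4
  S389 vs S39: 1
  S389 vs S89: 3
  S78 vs S69: 7
  S78 vs S39: 6
  S78 vs S89: 4
  S69 vs S39: 3
  S69 vs S89: 5
  S39 vs S89: 2
The largest is 7 mismatches, between S78 and S69; p = 7/13 = 0.538.

0.538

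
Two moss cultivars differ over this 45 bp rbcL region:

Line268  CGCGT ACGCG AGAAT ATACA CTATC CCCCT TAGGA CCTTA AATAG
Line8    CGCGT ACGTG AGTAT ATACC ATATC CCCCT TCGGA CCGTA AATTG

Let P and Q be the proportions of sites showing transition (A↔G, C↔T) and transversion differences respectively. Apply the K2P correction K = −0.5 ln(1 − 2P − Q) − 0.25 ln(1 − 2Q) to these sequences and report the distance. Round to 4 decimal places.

0.1754

Differing sites — 9:C/T (Ti); 13:A/T (Tv); 20:A/C (Tv); 21:C/A (Tv); 32:A/C (Tv); 38:T/G (Tv); 44:A/T (Tv).
Of the 7 differences, 1 transition and 6 transversions over 45 sites: P = 1/45 = 0.022222, Q = 6/45 = 0.133333.
d = −0.5·ln(0.822223) − 0.25·ln(0.733334) = −0.5·(-0.195744) − 0.25·(-0.310154) = 0.1754.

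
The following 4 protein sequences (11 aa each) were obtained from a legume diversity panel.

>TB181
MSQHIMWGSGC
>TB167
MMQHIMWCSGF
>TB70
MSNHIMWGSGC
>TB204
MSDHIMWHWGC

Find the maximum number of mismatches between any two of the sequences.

5

Pairwise Hamming distances:
  TB181 vs TB167: 3
  TB181 vs TB70: 1
  TB181 vs TB204: 3
  TB167 vs TB70: 4
  TB167 vs TB204: 5
  TB70 vs TB204: 3
The largest is 5, between TB167 and TB204.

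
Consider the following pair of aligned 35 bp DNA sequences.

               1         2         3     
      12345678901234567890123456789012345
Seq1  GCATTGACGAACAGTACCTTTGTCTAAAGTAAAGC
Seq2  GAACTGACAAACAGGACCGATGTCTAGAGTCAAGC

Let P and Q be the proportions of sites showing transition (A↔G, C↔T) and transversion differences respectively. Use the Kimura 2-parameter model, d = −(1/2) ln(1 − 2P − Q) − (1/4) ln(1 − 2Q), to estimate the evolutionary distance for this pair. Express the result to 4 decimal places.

Mismatches occur at site 2 (C↔A, transversion), site 4 (T↔C, transition), site 9 (G↔A, transition), site 15 (T↔G, transversion), site 19 (T↔G, transversion), site 20 (T↔A, transversion), site 27 (A↔G, transition), site 31 (A↔C, transversion).
Of the 8 differences, 3 transitions and 5 transversions over 35 sites: P = 3/35 = 0.085714, Q = 5/35 = 0.142857.
d = −0.5·ln(0.685715) − 0.25·ln(0.714286) = −0.5·(-0.377293) − 0.25·(-0.336472) = 0.2728.

0.2728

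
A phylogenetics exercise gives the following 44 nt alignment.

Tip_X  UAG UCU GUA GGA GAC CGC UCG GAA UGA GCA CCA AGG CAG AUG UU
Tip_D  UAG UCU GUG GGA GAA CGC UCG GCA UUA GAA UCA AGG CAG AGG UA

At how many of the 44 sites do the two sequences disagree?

Mismatches occur at site 9 (A→G), site 15 (C→A), site 23 (A→C), site 26 (G→U), site 29 (C→A), site 31 (C→U), site 41 (U→G), site 44 (U→A).
That gives 8 mismatches out of 44 aligned sites, so the Hamming distance is 8.

8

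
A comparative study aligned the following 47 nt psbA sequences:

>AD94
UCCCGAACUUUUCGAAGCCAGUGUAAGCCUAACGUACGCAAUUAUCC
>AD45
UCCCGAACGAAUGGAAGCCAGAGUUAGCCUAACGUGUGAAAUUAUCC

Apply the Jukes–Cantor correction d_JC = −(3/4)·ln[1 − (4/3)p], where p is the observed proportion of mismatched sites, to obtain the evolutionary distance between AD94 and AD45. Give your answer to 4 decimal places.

Differing sites — 9:U/G; 10:U/A; 11:U/A; 13:C/G; 22:U/A; 25:A/U; 36:A/G; 37:C/U; 39:C/A.
p = 9/47 = 0.191489.
d = −0.75 · ln(1 − (4/3)·0.191489) = −0.75 · ln(0.744681) = −0.75 · (-0.294799) = 0.2211.

0.2211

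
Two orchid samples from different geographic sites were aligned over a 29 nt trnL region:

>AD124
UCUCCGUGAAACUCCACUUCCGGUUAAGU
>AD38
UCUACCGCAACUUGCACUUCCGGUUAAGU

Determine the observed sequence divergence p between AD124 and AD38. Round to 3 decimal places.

Differing sites — 4:C/A; 6:G/C; 7:U/G; 8:G/C; 11:A/C; 12:C/U; 14:C/G.
There are 7 differences over 29 sites, so p = 7/29 = 0.241.

0.241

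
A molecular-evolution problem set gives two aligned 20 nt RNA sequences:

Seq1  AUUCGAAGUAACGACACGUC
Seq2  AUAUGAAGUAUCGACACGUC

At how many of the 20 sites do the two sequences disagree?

3

Mismatches occur at site 3 (U↔A), site 4 (C↔U), site 11 (A↔U).
That gives 3 mismatches out of 20 aligned sites, so the Hamming distance is 3.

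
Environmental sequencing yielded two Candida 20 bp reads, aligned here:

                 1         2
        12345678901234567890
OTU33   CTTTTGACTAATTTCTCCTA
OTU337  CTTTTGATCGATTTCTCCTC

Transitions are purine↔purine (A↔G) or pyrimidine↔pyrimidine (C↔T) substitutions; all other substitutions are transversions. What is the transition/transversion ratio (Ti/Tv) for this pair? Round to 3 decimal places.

Differing sites — 8:C/T (Ti); 9:T/C (Ti); 10:A/G (Ti); 20:A/C (Tv).
Of the 4 differences, 3 transitions and 1 transversion, so Ti/Tv = 3/1 = 3.000.

3.000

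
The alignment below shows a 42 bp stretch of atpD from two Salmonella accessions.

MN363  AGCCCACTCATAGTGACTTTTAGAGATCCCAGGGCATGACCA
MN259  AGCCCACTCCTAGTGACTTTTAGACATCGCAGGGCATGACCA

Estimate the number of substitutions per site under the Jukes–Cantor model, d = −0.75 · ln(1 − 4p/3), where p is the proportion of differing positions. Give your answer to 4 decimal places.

Differing sites — 10:A/C; 25:G/C; 29:C/G.
p = 3/42 = 0.071429.
d = −0.75 · ln(1 − (4/3)·0.071429) = −0.75 · ln(0.904761) = −0.75 · (-0.100084) = 0.0751.

0.0751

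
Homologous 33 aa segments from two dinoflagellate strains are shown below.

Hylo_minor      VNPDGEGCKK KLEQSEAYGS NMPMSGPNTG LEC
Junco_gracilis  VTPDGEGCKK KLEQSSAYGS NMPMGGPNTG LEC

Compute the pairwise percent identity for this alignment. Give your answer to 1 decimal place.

Mismatches occur at site 2 (N↔T), site 16 (E↔S), site 25 (S↔G).
30 of the 33 sites match, so the percent identity is 30/33 × 100 = 90.9%.

90.9%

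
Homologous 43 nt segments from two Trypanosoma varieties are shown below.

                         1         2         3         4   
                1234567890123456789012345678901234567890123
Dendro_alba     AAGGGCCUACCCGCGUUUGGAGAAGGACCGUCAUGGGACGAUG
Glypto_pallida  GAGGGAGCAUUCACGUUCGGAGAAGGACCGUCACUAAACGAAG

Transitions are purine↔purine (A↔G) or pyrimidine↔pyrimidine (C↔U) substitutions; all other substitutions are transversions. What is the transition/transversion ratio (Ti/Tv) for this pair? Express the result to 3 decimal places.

2.250

Mismatches occur at site 1 (A/G, transition), site 6 (C/A, transversion), site 7 (C/G, transversion), site 8 (U/C, transition), site 10 (C/U, transition), site 11 (C/U, transition), site 13 (G/A, transition), site 18 (U/C, transition), site 34 (U/C, transition), site 35 (G/U, transversion), site 36 (G/A, transition), site 37 (G/A, transition), site 42 (U/A, transversion).
Of the 13 differences, 9 transitions and 4 transversions, so Ti/Tv = 9/4 = 2.250.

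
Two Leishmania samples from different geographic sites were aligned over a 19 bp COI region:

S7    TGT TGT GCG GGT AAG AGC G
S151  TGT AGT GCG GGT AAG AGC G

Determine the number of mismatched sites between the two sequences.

The sequences differ at position 4 (T/A).
That gives 1 mismatch out of 19 aligned sites, so the Hamming distance is 1.

1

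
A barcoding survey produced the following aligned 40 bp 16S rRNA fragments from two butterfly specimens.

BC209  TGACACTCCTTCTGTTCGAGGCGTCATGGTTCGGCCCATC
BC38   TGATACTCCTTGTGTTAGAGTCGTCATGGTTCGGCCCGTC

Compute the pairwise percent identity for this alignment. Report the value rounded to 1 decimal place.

87.5%

The sequences differ at positions 4 (C/T), 12 (C/G), 17 (C/A), 21 (G/T), 38 (A/G).
35 of the 40 sites match, so the percent identity is 35/40 × 100 = 87.5%.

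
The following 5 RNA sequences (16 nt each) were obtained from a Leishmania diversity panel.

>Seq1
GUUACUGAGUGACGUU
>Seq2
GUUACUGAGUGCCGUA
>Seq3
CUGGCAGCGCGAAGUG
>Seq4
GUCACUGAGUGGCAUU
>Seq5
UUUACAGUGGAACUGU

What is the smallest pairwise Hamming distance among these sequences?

Pairwise Hamming distances:
  Seq1 vs Seq2: 2
  Seq1 vs Seq3: 8
  Seq1 vs Seq4: 3
  Seq1 vs Seq5: 7
  Seq2 vs Seq3: 9
  Seq2 vs Seq4: 4
  Seq2 vs Seq5: 9
  Seq3 vs Seq4: 10
  Seq3 vs Seq5: 10
  Seq4 vs Seq5: 9
The smallest is 2, between Seq1 and Seq2.

2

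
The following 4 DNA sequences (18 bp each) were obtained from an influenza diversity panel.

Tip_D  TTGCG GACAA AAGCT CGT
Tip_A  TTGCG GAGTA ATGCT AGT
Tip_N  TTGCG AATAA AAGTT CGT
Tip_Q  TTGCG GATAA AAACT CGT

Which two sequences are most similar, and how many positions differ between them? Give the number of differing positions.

Pairwise Hamming distances:
  Tip_D vs Tip_A: 4
  Tip_D vs Tip_N: 3
  Tip_D vs Tip_Q: 2
  Tip_A vs Tip_N: 6
  Tip_A vs Tip_Q: 5
  Tip_N vs Tip_Q: 3
The smallest is 2, between Tip_D and Tip_Q.

2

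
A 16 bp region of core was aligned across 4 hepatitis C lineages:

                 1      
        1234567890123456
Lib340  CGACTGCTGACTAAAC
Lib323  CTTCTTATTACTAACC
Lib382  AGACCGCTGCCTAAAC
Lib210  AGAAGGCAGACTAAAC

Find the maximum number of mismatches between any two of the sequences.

10

Pairwise Hamming distances:
  Lib340 vs Lib323: 6
  Lib340 vs Lib382: 3
  Lib340 vs Lib210: 4
  Lib323 vs Lib382: 9
  Lib323 vs Lib210: 10
  Lib382 vs Lib210: 4
The largest is 10, between Lib323 and Lib210.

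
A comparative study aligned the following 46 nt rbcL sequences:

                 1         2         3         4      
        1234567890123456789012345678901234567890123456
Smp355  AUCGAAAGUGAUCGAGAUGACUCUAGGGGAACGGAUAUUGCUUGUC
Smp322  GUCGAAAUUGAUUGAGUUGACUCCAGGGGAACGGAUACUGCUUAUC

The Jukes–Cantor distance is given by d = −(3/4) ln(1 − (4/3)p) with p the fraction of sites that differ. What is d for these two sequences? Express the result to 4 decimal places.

0.1701

Differing sites — 1:A/G; 8:G/U; 13:C/U; 17:A/U; 24:U/C; 38:U/C; 44:G/A.
p = 7/46 = 0.152174.
d = −0.75 · ln(1 − (4/3)·0.152174) = −0.75 · ln(0.797101) = −0.75 · (-0.226774) = 0.1701.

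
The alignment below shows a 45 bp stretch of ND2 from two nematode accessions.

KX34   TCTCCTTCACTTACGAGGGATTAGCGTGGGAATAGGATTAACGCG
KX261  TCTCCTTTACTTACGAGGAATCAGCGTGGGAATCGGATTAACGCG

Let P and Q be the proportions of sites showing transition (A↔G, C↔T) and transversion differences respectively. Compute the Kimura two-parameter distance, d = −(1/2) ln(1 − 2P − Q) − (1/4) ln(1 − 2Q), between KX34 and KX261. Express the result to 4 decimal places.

0.0959

Mismatches occur at site 8 (C↔T, transition), site 19 (G↔A, transition), site 22 (T↔C, transition), site 34 (A↔C, transversion).
Of the 4 differences, 3 transitions and 1 transversion over 45 sites: P = 3/45 = 0.066667, Q = 1/45 = 0.022222.
d = −0.5·ln(0.844444) − 0.25·ln(0.955556) = −0.5·(-0.169077) − 0.25·(-0.045462) = 0.0959.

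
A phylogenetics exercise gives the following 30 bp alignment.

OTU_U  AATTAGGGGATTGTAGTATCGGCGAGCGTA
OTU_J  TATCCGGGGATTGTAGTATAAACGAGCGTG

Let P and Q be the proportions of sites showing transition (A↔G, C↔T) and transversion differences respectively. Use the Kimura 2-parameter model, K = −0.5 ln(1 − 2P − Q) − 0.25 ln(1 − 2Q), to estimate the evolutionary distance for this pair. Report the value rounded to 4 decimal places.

Differing sites — 1:A/T (Tv); 4:T/C (Ti); 5:A/C (Tv); 20:C/A (Tv); 21:G/A (Ti); 22:G/A (Ti); 30:A/G (Ti).
Of the 7 differences, 4 transitions and 3 transversions over 30 sites: P = 4/30 = 0.133333, Q = 3/30 = 0.100000.
d = −0.5·ln(0.633334) − 0.25·ln(0.800000) = −0.5·(-0.456757) − 0.25·(-0.223144) = 0.2842.

0.2842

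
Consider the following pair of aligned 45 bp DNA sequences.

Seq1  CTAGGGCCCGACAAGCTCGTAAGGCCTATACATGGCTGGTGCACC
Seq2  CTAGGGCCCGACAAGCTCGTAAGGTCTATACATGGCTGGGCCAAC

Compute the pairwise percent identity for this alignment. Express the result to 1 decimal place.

The sequences differ at positions 25 (C/T), 40 (T/G), 41 (G/C), 44 (C/A).
41 of the 45 sites match, so the percent identity is 41/45 × 100 = 91.1%.

91.1%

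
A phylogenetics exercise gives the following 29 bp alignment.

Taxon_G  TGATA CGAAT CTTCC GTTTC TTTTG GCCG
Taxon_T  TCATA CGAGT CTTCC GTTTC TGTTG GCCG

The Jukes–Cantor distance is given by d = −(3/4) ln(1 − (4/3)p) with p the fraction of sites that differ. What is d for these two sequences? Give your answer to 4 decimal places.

0.1113

Mismatches occur at site 2 (G→C), site 9 (A→G), site 22 (T→G).
p = 3/29 = 0.103448.
d = −0.75 · ln(1 − (4/3)·0.103448) = −0.75 · ln(0.862069) = −0.75 · (-0.148420) = 0.1113.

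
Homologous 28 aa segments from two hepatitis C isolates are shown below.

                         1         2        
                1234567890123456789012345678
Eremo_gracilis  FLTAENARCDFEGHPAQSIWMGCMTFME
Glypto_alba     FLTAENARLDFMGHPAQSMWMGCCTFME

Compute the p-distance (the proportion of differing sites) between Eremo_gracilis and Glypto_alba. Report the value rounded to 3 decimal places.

Differing sites — 9:C/L; 12:E/M; 19:I/M; 24:M/C.
There are 4 differences over 28 sites, so p = 4/28 = 0.143.

0.143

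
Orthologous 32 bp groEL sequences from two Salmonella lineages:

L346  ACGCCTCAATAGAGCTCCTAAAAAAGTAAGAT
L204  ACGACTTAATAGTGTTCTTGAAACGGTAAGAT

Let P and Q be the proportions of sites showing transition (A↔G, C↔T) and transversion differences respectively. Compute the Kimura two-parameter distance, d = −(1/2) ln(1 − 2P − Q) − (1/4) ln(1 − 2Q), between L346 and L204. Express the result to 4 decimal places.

The sequences differ at positions 4 (C/A, transversion), 7 (C/T, transition), 13 (A/T, transversion), 15 (C/T, transition), 18 (C/T, transition), 20 (A/G, transition), 24 (A/C, transversion), 25 (A/G, transition).
Of the 8 differences, 5 transitions and 3 transversions over 32 sites: P = 5/32 = 0.156250, Q = 3/32 = 0.093750.
d = −0.5·ln(0.593750) − 0.25·ln(0.812500) = −0.5·(-0.521297) − 0.25·(-0.207639) = 0.3126.

0.3126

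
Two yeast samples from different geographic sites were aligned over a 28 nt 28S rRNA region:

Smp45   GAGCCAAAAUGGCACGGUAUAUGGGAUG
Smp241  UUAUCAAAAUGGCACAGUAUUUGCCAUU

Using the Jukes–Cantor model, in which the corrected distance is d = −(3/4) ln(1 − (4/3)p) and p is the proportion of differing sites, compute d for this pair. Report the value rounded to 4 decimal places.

0.4197

Differing sites — 1:G/U; 2:A/U; 3:G/A; 4:C/U; 16:G/A; 21:A/U; 24:G/C; 25:G/C; 28:G/U.
p = 9/28 = 0.321429.
d = −0.75 · ln(1 − (4/3)·0.321429) = −0.75 · ln(0.571428) = −0.75 · (-0.559617) = 0.4197.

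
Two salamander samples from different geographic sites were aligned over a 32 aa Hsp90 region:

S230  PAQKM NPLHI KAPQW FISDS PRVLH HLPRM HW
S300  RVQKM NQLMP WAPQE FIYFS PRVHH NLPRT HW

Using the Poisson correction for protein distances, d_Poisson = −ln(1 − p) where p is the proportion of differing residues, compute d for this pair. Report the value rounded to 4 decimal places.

0.4700

Differing sites — 1:P/R; 2:A/V; 7:P/Q; 9:H/M; 10:I/P; 11:K/W; 15:W/E; 18:S/Y; 19:D/F; 24:L/H; 26:H/N; 30:M/T.
p = 12/32 = 0.375000.
d = −ln(1 − 0.375000) = −ln(0.625000) = 0.4700.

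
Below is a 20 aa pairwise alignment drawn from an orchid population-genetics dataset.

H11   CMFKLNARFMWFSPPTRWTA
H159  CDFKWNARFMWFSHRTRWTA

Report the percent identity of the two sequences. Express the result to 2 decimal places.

Differing sites — 2:M/D; 5:L/W; 14:P/H; 15:P/R.
16 of the 20 sites match, so the percent identity is 16/20 × 100 = 80.00%.

80.00%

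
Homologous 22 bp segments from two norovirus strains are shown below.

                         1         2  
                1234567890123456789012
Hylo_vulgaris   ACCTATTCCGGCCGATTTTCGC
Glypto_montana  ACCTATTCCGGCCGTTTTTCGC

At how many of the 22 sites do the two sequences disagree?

1

Differing sites — 15:A/T.
That gives 1 mismatch out of 22 aligned sites, so the Hamming distance is 1.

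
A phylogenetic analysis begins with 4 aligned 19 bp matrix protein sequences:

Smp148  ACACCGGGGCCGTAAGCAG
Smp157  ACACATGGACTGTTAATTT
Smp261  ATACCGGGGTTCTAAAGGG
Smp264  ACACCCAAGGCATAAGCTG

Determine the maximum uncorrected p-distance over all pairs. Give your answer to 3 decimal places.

0.632

Pairwise Hamming distances:
  Smp148 vs Smp157: 9
  Smp148 vs Smp261: 7
  Smp148 vs Smp264: 6
  Smp157 vs Smp261: 10
  Smp157 vs Smp264: 12
  Smp261 vs Smp264: 10
The largest is 12 mismatches, between Smp157 and Smp264; p = 12/19 = 0.632.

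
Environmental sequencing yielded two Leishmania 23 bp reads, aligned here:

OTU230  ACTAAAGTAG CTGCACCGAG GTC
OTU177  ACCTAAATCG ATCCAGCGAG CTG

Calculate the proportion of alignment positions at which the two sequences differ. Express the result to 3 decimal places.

0.391

The sequences differ at positions 3 (T/C), 4 (A/T), 7 (G/A), 9 (A/C), 11 (C/A), 13 (G/C), 16 (C/G), 21 (G/C), 23 (C/G).
There are 9 differences over 23 sites, so p = 9/23 = 0.391.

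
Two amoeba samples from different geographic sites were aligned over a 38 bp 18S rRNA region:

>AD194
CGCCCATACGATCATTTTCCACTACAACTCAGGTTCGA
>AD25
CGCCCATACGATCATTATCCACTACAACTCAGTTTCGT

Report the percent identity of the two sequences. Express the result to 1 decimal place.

The sequences differ at positions 17 (T/A), 33 (G/T), 38 (A/T).
35 of the 38 sites match, so the percent identity is 35/38 × 100 = 92.1%.

92.1%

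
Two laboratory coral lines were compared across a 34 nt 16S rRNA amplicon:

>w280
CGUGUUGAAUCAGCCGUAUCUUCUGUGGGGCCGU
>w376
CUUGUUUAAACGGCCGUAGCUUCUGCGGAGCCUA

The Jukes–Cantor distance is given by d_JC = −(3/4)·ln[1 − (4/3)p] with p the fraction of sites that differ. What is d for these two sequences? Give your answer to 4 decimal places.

Differing sites — 2:G/U; 7:G/U; 10:U/A; 12:A/G; 19:U/G; 26:U/C; 29:G/A; 33:G/U; 34:U/A.
p = 9/34 = 0.264706.
d = −0.75 · ln(1 − (4/3)·0.264706) = −0.75 · ln(0.647059) = −0.75 · (-0.435318) = 0.3265.

0.3265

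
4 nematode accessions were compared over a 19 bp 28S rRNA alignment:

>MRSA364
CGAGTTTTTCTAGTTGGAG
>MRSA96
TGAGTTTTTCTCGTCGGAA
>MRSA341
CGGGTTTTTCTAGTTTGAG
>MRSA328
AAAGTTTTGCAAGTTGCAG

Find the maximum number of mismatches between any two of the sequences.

Pairwise Hamming distances:
  MRSA364 vs MRSA96: 4
  MRSA364 vs MRSA341: 2
  MRSA364 vs MRSA328: 5
  MRSA96 vs MRSA341: 6
  MRSA96 vs MRSA328: 8
  MRSA341 vs MRSA328: 7
The largest is 8, between MRSA96 and MRSA328.

8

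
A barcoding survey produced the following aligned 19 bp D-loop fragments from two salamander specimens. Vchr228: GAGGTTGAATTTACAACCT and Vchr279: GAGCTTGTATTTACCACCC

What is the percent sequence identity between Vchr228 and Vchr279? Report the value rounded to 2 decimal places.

Differing sites — 4:G/C; 8:A/T; 15:A/C; 19:T/C.
15 of the 19 sites match, so the percent identity is 15/19 × 100 = 78.95%.

78.95%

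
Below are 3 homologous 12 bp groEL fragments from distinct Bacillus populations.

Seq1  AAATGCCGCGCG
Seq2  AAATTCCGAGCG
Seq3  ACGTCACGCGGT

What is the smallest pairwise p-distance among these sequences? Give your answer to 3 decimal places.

0.167

Pairwise Hamming distances:
  Seq1 vs Seq2: 2
  Seq1 vs Seq3: 6
  Seq2 vs Seq3: 7
The smallest is 2 mismatches, between Seq1 and Seq2; p = 2/12 = 0.167.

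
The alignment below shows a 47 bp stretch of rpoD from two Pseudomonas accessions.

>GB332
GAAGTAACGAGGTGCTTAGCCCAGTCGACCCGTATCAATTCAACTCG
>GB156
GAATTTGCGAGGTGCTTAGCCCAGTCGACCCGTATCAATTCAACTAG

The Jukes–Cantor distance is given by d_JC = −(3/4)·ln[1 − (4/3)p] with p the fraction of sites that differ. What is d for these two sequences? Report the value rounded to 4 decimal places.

Differing sites — 4:G/T; 6:A/T; 7:A/G; 46:C/A.
p = 4/47 = 0.085106.
d = −0.75 · ln(1 − (4/3)·0.085106) = −0.75 · ln(0.886525) = −0.75 · (-0.120446) = 0.0903.

0.0903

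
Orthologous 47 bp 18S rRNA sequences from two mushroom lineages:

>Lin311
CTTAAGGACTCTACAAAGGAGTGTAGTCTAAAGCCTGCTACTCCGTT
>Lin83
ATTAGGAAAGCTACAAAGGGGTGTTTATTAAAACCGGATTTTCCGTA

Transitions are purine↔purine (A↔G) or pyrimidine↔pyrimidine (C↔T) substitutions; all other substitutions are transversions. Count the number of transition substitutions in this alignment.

6

Differing sites — 1:C/A (Tv); 5:A/G (Ti); 7:G/A (Ti); 9:C/A (Tv); 10:T/G (Tv); 20:A/G (Ti); 25:A/T (Tv); 26:G/T (Tv); 27:T/A (Tv); 28:C/T (Ti); 33:G/A (Ti); 36:T/G (Tv); 38:C/A (Tv); 40:A/T (Tv); 41:C/T (Ti); 47:T/A (Tv).
Of the 16 differences, 6 transitions and 10 transversions, so the answer is 6.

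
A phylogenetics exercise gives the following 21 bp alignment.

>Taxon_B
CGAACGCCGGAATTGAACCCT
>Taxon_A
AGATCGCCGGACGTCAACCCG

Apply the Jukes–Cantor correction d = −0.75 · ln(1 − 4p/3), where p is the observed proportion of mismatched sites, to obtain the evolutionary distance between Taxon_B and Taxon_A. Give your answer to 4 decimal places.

0.3597

Mismatches occur at site 1 (C→A), site 4 (A→T), site 12 (A→C), site 13 (T→G), site 15 (G→C), site 21 (T→G).
p = 6/21 = 0.285714.
d = −0.75 · ln(1 − (4/3)·0.285714) = −0.75 · ln(0.619048) = −0.75 · (-0.479572) = 0.3597.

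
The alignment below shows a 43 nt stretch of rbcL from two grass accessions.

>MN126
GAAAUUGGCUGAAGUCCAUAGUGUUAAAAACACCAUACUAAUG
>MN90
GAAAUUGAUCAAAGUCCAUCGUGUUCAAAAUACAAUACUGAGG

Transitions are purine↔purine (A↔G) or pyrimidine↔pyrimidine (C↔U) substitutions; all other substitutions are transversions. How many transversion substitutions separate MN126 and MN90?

Differing sites — 8:G/A (Ti); 9:C/U (Ti); 10:U/C (Ti); 11:G/A (Ti); 20:A/C (Tv); 26:A/C (Tv); 31:C/U (Ti); 34:C/A (Tv); 40:A/G (Ti); 42:U/G (Tv).
Of the 10 differences, 6 transitions and 4 transversions, so the answer is 4.

4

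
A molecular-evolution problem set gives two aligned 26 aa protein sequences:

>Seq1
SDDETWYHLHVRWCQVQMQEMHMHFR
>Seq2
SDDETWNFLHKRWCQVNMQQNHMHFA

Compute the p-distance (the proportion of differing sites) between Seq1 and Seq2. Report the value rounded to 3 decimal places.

0.269

Differing sites — 7:Y/N; 8:H/F; 11:V/K; 17:Q/N; 20:E/Q; 21:M/N; 26:R/A.
There are 7 differences over 26 sites, so p = 7/26 = 0.269.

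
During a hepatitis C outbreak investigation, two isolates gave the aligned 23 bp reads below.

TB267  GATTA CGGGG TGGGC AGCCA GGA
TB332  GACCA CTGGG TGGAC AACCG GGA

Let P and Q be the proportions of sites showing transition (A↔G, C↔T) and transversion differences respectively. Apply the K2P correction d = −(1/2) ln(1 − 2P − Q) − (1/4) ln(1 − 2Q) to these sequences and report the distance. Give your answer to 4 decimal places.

Differing sites — 3:T/C (Ti); 4:T/C (Ti); 7:G/T (Tv); 14:G/A (Ti); 17:G/A (Ti); 20:A/G (Ti).
Of the 6 differences, 5 transitions and 1 transversion over 23 sites: P = 5/23 = 0.217391, Q = 1/23 = 0.043478.
d = −0.5·ln(0.521740) − 0.25·ln(0.913044) = −0.5·(-0.650586) − 0.25·(-0.090971) = 0.3480.

0.3480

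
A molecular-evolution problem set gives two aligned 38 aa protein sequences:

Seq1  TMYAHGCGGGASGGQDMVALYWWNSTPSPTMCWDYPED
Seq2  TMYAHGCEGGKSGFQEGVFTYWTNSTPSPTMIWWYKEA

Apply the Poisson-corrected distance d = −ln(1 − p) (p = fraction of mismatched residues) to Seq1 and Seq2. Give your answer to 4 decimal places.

0.3795

The sequences differ at positions 8 (G/E), 11 (A/K), 14 (G/F), 16 (D/E), 17 (M/G), 19 (A/F), 20 (L/T), 23 (W/T), 32 (C/I), 34 (D/W), 36 (P/K), 38 (D/A).
p = 12/38 = 0.315789.
d = −ln(1 − 0.315789) = −ln(0.684211) = 0.3795.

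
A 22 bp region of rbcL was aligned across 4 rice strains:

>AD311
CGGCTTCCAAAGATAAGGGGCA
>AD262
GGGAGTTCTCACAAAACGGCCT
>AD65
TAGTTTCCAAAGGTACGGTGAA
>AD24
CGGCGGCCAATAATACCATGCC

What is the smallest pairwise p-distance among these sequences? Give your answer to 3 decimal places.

0.318

Pairwise Hamming distances:
  AD311 vs AD262: 11
  AD311 vs AD65: 7
  AD311 vs AD24: 9
  AD262 vs AD65: 16
  AD262 vs AD24: 14
  AD65 vs AD24: 12
The smallest is 7 mismatches, between AD311 and AD65; p = 7/22 = 0.318.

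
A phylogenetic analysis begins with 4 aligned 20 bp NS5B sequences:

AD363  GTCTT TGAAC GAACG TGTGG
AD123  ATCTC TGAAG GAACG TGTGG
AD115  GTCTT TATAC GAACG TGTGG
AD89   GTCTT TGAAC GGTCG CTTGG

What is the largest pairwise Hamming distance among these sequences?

Pairwise Hamming distances:
  AD363 vs AD123: 3
  AD363 vs AD115: 2
  AD363 vs AD89: 4
  AD123 vs AD115: 5
  AD123 vs AD89: 7
  AD115 vs AD89: 6
The largest is 7, between AD123 and AD89.

7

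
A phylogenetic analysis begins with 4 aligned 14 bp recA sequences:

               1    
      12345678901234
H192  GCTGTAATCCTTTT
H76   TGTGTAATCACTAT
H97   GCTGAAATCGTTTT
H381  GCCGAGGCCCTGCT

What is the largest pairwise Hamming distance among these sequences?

Pairwise Hamming distances:
  H192 vs H76: 5
  H192 vs H97: 2
  H192 vs H381: 7
  H76 vs H97: 6
  H76 vs H381: 11
  H97 vs H381: 7
The largest is 11, between H76 and H381.

11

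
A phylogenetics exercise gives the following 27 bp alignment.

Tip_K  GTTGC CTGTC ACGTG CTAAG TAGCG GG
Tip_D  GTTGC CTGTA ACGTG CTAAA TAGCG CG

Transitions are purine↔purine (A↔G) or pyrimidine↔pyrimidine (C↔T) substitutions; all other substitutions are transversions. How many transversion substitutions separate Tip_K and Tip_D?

Differing sites — 10:C/A (Tv); 20:G/A (Ti); 26:G/C (Tv).
Of the 3 differences, 1 transition and 2 transversions, so the answer is 2.

2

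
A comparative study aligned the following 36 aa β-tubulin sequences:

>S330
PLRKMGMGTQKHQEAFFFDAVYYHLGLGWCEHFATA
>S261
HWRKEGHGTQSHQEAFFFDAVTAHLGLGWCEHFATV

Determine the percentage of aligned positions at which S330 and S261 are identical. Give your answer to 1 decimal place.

The sequences differ at positions 1 (P/H), 2 (L/W), 5 (M/E), 7 (M/H), 11 (K/S), 22 (Y/T), 23 (Y/A), 36 (A/V).
28 of the 36 sites match, so the percent identity is 28/36 × 100 = 77.8%.

77.8%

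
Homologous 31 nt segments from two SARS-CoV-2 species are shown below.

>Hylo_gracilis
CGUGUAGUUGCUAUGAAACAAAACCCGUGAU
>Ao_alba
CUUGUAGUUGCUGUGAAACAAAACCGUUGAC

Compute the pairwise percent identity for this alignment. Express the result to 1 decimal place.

83.9%

The sequences differ at positions 2 (G/U), 13 (A/G), 26 (C/G), 27 (G/U), 31 (U/C).
26 of the 31 sites match, so the percent identity is 26/31 × 100 = 83.9%.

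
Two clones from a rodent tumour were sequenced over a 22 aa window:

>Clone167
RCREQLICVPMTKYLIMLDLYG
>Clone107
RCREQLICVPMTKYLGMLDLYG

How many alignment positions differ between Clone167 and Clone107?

The sequences differ at position 16 (I/G).
That gives 1 mismatch out of 22 aligned sites, so the Hamming distance is 1.

1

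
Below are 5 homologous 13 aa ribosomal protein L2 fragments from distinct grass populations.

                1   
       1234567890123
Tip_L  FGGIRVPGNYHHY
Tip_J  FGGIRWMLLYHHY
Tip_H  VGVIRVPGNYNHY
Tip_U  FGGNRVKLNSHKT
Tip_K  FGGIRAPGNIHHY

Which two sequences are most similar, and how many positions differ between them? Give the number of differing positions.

2

Pairwise Hamming distances:
  Tip_L vs Tip_J: 4
  Tip_L vs Tip_H: 3
  Tip_L vs Tip_U: 6
  Tip_L vs Tip_K: 2
  Tip_J vs Tip_H: 7
  Tip_J vs Tip_U: 7
  Tip_J vs Tip_K: 5
  Tip_H vs Tip_U: 9
  Tip_H vs Tip_K: 5
  Tip_U vs Tip_K: 7
The smallest is 2, between Tip_L and Tip_K.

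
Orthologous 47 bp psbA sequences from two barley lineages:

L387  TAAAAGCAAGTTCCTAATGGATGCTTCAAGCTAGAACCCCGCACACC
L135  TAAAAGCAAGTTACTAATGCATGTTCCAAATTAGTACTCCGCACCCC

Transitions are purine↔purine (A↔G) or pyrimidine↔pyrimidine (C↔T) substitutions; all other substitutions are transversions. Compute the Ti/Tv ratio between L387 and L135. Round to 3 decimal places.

Differing sites — 13:C/A (Tv); 20:G/C (Tv); 24:C/T (Ti); 26:T/C (Ti); 30:G/A (Ti); 31:C/T (Ti); 35:A/T (Tv); 38:C/T (Ti); 45:A/C (Tv).
Of the 9 differences, 5 transitions and 4 transversions, so Ti/Tv = 5/4 = 1.250.

1.250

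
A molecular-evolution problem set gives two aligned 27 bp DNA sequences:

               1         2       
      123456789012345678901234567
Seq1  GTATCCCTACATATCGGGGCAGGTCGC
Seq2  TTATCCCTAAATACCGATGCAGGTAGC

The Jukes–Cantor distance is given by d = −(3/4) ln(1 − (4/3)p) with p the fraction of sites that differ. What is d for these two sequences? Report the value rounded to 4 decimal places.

0.2635

The sequences differ at positions 1 (G/T), 10 (C/A), 14 (T/C), 17 (G/A), 18 (G/T), 25 (C/A).
p = 6/27 = 0.222222.
d = −0.75 · ln(1 − (4/3)·0.222222) = −0.75 · ln(0.703704) = −0.75 · (-0.351397) = 0.2635.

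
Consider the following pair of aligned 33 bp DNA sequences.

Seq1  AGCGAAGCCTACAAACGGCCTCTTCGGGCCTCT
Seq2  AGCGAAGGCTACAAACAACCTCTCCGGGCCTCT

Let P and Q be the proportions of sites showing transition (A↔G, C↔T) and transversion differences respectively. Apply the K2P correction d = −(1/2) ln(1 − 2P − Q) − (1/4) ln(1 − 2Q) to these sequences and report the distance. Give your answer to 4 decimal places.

0.1348

Differing sites — 8:C/G (Tv); 17:G/A (Ti); 18:G/A (Ti); 24:T/C (Ti).
Of the 4 differences, 3 transitions and 1 transversion over 33 sites: P = 3/33 = 0.090909, Q = 1/33 = 0.030303.
d = −0.5·ln(0.787879) − 0.25·ln(0.939394) = −0.5·(-0.238411) − 0.25·(-0.062520) = 0.1348.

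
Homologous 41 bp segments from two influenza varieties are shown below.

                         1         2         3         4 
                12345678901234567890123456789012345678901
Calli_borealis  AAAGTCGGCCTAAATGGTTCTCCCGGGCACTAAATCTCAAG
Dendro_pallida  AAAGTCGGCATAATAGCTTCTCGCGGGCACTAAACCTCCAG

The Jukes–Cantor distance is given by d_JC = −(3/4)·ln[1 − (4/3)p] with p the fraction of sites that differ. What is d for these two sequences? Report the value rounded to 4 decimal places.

0.1937

The sequences differ at positions 10 (C/A), 14 (A/T), 15 (T/A), 17 (G/C), 23 (C/G), 35 (T/C), 39 (A/C).
p = 7/41 = 0.170732.
d = −0.75 · ln(1 − (4/3)·0.170732) = −0.75 · ln(0.772357) = −0.75 · (-0.258308) = 0.1937.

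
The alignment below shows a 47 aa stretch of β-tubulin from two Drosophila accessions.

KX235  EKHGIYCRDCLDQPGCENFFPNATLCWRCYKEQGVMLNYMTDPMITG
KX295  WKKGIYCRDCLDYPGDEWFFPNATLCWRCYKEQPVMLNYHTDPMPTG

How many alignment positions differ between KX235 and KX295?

Mismatches occur at site 1 (E↔W), site 3 (H↔K), site 13 (Q↔Y), site 16 (C↔D), site 18 (N↔W), site 34 (G↔P), site 40 (M↔H), site 45 (I↔P).
That gives 8 mismatches out of 47 aligned sites, so the Hamming distance is 8.

8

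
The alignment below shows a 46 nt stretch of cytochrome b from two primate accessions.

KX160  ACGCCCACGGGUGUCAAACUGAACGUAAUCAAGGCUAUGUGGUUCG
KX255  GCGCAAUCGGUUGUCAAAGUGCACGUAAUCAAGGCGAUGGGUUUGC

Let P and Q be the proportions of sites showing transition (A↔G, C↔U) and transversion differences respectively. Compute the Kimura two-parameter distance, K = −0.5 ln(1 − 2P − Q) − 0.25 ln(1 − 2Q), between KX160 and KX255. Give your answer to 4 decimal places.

0.3287

The sequences differ at positions 1 (A/G, transition), 5 (C/A, transversion), 6 (C/A, transversion), 7 (A/U, transversion), 11 (G/U, transversion), 19 (C/G, transversion), 22 (A/C, transversion), 36 (U/G, transversion), 40 (U/G, transversion), 42 (G/U, transversion), 45 (C/G, transversion), 46 (G/C, transversion).
Of the 12 differences, 1 transition and 11 transversions over 46 sites: P = 1/46 = 0.021739, Q = 11/46 = 0.239130.
d = −0.5·ln(0.717392) − 0.25·ln(0.521740) = −0.5·(-0.332133) − 0.25·(-0.650586) = 0.3287.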